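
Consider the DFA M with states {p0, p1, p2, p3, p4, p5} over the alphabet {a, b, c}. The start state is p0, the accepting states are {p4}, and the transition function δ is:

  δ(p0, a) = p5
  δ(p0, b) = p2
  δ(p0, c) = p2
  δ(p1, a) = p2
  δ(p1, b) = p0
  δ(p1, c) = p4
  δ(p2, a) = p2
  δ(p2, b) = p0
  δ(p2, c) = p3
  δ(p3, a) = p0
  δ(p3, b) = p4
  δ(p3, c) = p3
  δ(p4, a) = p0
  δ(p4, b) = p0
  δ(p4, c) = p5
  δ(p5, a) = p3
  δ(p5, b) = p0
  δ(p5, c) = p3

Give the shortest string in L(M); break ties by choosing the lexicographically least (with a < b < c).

aab

A breadth-first search from p0 reaches an accepting state first via the path p0 → p5 → p3 → p4 on input aab.
No string of length < 3 is accepted (BFS exhausts all shorter strings without reaching an accepting state), and aab is the lexicographically least accepting string of length 3.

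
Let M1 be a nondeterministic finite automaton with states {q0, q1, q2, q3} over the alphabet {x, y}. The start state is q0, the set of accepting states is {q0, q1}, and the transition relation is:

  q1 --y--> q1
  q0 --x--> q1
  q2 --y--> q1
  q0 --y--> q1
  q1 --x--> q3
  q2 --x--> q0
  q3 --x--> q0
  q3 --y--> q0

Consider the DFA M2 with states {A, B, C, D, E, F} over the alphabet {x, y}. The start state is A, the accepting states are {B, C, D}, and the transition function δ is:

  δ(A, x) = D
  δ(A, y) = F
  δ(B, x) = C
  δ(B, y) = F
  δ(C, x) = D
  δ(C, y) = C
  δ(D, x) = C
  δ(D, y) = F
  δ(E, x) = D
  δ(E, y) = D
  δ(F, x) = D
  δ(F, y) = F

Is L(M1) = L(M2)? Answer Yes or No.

No

The empty string ε is accepted by M1 but rejected by M2.
So L(M1) ≠ L(M2).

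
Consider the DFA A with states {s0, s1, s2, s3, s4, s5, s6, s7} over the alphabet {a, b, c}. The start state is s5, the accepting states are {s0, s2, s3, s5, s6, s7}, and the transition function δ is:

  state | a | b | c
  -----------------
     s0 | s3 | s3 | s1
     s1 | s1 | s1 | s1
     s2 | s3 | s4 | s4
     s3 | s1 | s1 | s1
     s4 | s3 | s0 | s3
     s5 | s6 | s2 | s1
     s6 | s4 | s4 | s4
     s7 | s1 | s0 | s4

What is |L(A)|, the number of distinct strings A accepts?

29

The useful subgraph on states {s0, s2, s3, s4, s5, s6} is acyclic, so L(A) is finite; the longest accepting path visits 5 useful states, giving maximum string length 4.
Counting accepting paths from s5 by length: 1 of length 0, 2 of length 1, 1 of length 2, 15 of length 3, 10 of length 4. Total 29.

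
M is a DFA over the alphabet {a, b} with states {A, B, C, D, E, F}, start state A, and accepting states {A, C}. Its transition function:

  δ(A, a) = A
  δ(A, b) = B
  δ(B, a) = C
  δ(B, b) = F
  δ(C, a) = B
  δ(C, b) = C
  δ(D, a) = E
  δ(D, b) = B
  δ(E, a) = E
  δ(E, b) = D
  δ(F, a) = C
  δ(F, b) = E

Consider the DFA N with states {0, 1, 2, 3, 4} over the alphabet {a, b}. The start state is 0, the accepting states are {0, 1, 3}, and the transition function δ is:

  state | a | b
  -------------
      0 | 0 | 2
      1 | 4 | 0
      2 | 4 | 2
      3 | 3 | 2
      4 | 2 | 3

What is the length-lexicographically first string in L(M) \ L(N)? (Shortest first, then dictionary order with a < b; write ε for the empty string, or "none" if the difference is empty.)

The string ba is accepted by M but not by N.
No shorter string lies in the difference, and ba is the lexicographically first length-2 string in L(M) \ L(N).

ba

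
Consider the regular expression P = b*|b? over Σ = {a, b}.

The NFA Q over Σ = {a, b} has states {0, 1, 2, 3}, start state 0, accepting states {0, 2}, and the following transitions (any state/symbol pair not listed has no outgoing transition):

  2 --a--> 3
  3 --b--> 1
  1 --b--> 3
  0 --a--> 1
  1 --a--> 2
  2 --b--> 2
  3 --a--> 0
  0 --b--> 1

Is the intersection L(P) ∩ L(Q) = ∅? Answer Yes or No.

The empty string ε is accepted by both P and Q.
Hence L(P) ∩ L(Q) ≠ ∅.

No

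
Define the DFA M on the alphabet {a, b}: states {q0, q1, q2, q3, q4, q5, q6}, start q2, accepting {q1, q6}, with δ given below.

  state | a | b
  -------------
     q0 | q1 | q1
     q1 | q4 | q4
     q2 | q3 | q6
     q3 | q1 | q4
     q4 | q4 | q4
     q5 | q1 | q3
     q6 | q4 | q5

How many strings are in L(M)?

The useful subgraph on states {q1, q2, q3, q5, q6} is acyclic, so L(M) is finite; the longest accepting path visits 5 useful states, giving maximum string length 4.
Counting accepting paths from q2 by length: 1 of length 1, 1 of length 2, 1 of length 3, 1 of length 4. Total 4.

4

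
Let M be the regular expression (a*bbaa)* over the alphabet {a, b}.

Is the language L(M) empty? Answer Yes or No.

The empty string ε matches the expression, so it belongs to L(M).
Since L(M) contains at least one string, it is not empty.

No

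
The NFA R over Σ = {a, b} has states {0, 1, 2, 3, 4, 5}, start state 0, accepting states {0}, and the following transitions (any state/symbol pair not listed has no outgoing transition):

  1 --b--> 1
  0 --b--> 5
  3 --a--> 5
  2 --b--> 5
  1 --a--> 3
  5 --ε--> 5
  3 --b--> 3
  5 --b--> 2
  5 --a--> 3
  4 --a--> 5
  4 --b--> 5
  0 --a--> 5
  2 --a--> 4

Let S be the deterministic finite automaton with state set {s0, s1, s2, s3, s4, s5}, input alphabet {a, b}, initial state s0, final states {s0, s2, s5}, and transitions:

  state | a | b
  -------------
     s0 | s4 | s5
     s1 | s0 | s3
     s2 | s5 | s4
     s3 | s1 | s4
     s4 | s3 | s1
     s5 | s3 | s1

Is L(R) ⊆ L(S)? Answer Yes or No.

Yes

Exploring the product automaton R × S from the start pair (0, s0), following both machines on each input symbol, reaches 18 state pairs: (0, s0), (5, s4), (5, s5), (3, s3), (2, s1), (5, s1), (3, s4), (4, s0), (5, s3), (3, s0), (2, s3), (3, s1), (2, s4), (3, s5), (4, s1), (5, s0), (4, s3), (2, s5).
R accepts in {0} and S accepts in {s0, s2, s5}. The reachable pairs whose R-component is accepting are (0, s0); in each of them the S-component is accepting too, so the product for L(R) \ L(S) (R-component accepting, S-component rejecting) has no reachable accepting pair and the difference is empty.
Hence every string in L(R) is also in L(S).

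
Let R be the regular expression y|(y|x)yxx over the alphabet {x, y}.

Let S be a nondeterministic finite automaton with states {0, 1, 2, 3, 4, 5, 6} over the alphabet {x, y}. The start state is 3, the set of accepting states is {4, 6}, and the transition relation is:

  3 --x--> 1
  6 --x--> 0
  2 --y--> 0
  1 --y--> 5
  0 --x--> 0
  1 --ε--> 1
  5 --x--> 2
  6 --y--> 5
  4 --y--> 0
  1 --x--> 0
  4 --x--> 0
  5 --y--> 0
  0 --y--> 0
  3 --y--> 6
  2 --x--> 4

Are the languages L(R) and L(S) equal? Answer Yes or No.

Converting the expression R to a DFA (subset construction, then merging equivalent states) gives the minimal DFA with states {r0, r1, r2, r3, r4, r5, r6}, start state r0, accepting states {r2, r6} and transitions r0: x→r1, y→r2; r1: x→r3, y→r4; r2: x→r3, y→r4; r3: x→r3, y→r3; r4: x→r5, y→r3; r5: x→r6, y→r3; r6: x→r3, y→r3.
Exploring the product automaton R × S from the start pair (r0, 3), following both machines on each input symbol, reaches 7 state pairs: (r0, 3), (r1, 1), (r2, 6), (r3, 0), (r4, 5), (r5, 2), (r6, 4).
R accepts in {r2, r6} and S accepts in {4, 6}. In every reachable pair the two components are either both accepting — (r2, 6), (r6, 4) — or both non-accepting, so no string is accepted by exactly one of the machines: L(R) \ L(S) and L(S) \ L(R) are both empty.
Hence every string is accepted by R iff it is accepted by S, and the two languages coincide.

Yes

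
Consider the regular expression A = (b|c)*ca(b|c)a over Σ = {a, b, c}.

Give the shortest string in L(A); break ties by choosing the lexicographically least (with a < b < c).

caba

By inspection of the expression, no string of length less than 4 matches, and caba is the lexicographically first match of length 4.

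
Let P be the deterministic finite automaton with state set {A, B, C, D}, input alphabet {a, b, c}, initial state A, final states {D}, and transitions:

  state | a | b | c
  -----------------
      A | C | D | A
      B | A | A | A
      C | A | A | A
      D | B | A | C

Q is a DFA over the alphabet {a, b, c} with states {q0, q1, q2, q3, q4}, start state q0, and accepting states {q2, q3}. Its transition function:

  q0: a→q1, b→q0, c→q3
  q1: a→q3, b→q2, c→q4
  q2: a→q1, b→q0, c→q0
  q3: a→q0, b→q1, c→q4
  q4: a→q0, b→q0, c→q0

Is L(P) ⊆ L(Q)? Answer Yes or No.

No

The string b is in L(P) but not in L(Q).
So L(P) ⊄ L(Q).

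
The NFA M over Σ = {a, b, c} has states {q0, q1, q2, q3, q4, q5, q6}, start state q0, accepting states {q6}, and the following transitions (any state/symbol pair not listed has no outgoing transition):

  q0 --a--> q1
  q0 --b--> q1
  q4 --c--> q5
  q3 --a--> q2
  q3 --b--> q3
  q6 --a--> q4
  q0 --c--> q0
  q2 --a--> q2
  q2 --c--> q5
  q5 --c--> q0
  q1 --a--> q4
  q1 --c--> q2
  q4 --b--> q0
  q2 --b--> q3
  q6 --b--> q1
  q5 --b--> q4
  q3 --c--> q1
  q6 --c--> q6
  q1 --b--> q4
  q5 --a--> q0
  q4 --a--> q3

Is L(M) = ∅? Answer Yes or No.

Yes

The states reachable from the start state are {q0, q1, q2, q3, q4, q5}.
None of the accepting states {q6} is reachable, so no string is accepted and L(M) = ∅.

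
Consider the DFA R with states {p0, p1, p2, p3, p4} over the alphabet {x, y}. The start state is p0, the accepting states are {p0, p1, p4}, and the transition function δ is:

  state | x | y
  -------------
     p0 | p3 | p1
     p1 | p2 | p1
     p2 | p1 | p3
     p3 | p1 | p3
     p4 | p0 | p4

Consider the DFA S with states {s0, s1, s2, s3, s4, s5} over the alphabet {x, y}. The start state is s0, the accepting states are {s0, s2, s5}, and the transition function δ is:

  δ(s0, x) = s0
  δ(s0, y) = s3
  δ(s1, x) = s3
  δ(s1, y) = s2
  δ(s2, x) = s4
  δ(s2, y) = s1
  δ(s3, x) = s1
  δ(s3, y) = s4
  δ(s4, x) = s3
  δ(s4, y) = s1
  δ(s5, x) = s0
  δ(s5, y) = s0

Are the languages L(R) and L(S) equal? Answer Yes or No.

The string y is accepted by R but rejected by S.
So L(R) ≠ L(S).

No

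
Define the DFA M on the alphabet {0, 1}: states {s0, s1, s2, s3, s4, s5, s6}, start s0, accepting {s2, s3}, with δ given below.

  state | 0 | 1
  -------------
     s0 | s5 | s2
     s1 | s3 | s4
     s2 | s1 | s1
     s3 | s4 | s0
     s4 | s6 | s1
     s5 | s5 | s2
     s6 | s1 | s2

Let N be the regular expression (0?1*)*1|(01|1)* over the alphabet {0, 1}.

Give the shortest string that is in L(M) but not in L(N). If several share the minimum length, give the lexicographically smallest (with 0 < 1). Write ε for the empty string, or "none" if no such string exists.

The string 100 is accepted by M but not by N.
No shorter string lies in the difference, and 100 is the lexicographically first length-3 string in L(M) \ L(N).

100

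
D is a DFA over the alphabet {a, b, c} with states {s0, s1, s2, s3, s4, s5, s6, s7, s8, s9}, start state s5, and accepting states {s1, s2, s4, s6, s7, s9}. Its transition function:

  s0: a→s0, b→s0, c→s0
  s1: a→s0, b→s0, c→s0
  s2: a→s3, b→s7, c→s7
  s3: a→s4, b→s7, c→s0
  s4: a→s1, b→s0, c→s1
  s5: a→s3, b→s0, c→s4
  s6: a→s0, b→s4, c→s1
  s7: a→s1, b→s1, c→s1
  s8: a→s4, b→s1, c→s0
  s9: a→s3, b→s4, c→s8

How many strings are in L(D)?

10

The useful subgraph on states {s1, s3, s4, s5, s7} is acyclic, so L(D) is finite; the longest accepting path visits 4 useful states, giving maximum string length 3.
Counting accepting paths from s5 by length: 1 of length 1, 4 of length 2, 5 of length 3. Total 10.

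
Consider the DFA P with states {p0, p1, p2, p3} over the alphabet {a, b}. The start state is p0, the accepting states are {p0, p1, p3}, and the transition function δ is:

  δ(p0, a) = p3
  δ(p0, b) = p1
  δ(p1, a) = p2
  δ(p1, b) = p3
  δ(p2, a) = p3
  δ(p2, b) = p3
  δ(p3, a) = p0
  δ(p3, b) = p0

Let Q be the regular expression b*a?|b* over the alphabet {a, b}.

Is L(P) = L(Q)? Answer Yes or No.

The string aa is accepted by P but rejected by Q.
So L(P) ≠ L(Q).

No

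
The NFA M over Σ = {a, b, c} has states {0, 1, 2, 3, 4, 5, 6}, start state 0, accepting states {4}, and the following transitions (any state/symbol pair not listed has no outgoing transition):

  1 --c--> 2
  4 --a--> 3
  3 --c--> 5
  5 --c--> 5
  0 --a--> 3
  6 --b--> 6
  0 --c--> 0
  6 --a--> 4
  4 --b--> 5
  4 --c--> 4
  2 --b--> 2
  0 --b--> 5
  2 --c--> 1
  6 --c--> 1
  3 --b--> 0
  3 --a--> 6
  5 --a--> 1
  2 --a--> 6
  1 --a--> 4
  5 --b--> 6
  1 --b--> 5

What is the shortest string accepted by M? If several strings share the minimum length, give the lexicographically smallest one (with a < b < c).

aaa

A breadth-first search from 0 reaches an accepting state first via the path 0 → 3 → 6 → 4 on input aaa.
No string of length < 3 is accepted (BFS exhausts all shorter strings without reaching an accepting state), and aaa is the lexicographically least accepting string of length 3.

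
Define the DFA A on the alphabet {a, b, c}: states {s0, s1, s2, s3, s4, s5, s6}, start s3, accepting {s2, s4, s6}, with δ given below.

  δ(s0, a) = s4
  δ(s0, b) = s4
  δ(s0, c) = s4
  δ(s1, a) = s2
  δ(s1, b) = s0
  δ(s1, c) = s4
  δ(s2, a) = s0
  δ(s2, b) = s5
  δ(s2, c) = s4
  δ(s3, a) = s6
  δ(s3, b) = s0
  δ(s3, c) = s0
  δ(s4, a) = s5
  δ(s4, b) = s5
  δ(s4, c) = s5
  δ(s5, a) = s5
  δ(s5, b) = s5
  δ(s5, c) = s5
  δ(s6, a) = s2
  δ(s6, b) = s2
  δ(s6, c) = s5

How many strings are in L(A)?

17

The useful subgraph on states {s0, s2, s3, s4, s6} is acyclic, so L(A) is finite; the longest accepting path visits 5 useful states, giving maximum string length 4.
Counting accepting paths from s3 by length: 1 of length 1, 8 of length 2, 2 of length 3, 6 of length 4. Total 17.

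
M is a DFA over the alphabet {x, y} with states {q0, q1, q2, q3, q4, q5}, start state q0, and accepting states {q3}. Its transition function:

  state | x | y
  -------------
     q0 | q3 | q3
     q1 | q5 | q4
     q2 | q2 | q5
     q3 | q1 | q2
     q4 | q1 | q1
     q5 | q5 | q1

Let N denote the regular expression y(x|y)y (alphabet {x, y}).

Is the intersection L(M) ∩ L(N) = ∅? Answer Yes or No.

Yes

Converting the expression N to a DFA (subset construction, then merging equivalent states) gives the minimal DFA with states {n0, n1, n2, n3, n4}, start state n0, accepting states {n4} and transitions n0: x→n1, y→n2; n1: x→n1, y→n1; n2: x→n3, y→n3; n3: x→n1, y→n4; n4: x→n1, y→n1.
Exploring the product automaton M × N from the start pair (q0, n0), following both machines on each input symbol, reaches 11 state pairs: (q0, n0), (q3, n1), (q3, n2), (q1, n1), (q2, n1), (q1, n3), (q2, n3), (q5, n1), (q4, n1), (q4, n4), (q5, n4).
M accepts in {q3} and N accepts in {n4}; no reachable pair has both components accepting, so no string drives both machines to acceptance simultaneously and L(M) ∩ L(N) = ∅.
So no string is accepted by both, and the intersection is empty.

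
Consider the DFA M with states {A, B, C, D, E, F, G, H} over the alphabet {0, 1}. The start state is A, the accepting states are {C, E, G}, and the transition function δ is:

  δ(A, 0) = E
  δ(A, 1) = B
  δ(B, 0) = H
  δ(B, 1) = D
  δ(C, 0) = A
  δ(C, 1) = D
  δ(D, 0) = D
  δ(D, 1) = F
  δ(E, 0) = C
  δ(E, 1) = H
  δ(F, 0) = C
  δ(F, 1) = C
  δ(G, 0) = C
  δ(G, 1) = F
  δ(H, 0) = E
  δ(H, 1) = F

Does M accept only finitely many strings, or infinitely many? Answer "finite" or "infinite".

State D is reachable from the start and can reach an accepting state, and it lies on the cycle D → D.
Traversing that cycle any number of times yields accepted strings of unbounded length, so the language is infinite.

infinite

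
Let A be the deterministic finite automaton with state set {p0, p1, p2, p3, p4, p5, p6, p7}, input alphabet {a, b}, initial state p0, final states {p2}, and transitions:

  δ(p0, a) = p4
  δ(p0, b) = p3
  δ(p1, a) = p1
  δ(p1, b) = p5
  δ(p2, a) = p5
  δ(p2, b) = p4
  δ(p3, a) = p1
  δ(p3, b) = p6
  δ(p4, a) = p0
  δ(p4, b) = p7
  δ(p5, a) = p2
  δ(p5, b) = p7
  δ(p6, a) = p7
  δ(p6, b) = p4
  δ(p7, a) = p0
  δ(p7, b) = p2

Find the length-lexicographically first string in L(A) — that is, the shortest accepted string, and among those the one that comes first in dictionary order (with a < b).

abb

A breadth-first search from p0 reaches an accepting state first via the path p0 → p4 → p7 → p2 on input abb.
No string of length < 3 is accepted (BFS exhausts all shorter strings without reaching an accepting state), and abb is the lexicographically least accepting string of length 3.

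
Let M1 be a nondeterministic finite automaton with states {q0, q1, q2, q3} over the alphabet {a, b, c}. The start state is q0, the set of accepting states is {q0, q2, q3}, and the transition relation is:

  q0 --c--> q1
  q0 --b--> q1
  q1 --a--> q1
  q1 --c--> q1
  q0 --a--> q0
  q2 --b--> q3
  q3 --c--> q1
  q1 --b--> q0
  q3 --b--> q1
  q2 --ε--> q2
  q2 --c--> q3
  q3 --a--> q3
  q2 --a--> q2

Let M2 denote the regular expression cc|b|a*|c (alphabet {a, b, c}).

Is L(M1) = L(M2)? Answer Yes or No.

No

The string bb is accepted by M1 but rejected by M2.
So L(M1) ≠ L(M2).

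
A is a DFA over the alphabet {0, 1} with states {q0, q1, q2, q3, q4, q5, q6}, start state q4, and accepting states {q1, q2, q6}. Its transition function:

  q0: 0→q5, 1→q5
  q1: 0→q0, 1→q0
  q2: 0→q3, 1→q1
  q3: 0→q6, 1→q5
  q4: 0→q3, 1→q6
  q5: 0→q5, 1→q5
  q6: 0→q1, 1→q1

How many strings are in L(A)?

The useful subgraph on states {q1, q3, q4, q6} is acyclic, so L(A) is finite; the longest accepting path visits 4 useful states, giving maximum string length 3.
Counting accepting paths from q4 by length: 1 of length 1, 3 of length 2, 2 of length 3. Total 6.

6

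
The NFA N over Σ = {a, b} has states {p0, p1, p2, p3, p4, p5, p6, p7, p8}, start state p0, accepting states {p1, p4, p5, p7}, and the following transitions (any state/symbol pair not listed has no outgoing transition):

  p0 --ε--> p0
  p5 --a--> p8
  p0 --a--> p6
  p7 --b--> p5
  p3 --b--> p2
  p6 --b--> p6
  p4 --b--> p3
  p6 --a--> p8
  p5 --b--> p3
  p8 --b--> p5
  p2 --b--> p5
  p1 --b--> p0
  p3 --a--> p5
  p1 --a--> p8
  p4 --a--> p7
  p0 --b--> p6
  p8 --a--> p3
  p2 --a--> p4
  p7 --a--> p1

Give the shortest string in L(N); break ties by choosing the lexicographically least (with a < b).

aab

A breadth-first search from p0 reaches an accepting state first via the path p0 → p6 → p8 → p5 on input aab.
No string of length < 3 is accepted (BFS exhausts all shorter strings without reaching an accepting state), and aab is the lexicographically least accepting string of length 3.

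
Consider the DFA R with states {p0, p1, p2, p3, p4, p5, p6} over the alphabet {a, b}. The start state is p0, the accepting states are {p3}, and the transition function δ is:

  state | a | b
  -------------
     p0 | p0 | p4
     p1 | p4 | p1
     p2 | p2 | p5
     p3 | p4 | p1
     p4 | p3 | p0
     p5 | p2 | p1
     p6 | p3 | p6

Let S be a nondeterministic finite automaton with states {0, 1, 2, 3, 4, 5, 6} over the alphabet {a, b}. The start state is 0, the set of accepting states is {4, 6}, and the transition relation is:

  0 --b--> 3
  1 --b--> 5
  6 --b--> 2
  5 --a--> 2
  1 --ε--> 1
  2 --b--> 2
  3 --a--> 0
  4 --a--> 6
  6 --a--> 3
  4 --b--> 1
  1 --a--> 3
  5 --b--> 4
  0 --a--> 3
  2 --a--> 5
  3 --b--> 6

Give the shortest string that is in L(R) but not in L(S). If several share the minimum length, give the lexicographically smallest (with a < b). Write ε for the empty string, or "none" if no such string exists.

ba

The string ba is accepted by R but not by S.
No shorter string lies in the difference, and ba is the lexicographically first length-2 string in L(R) \ L(S).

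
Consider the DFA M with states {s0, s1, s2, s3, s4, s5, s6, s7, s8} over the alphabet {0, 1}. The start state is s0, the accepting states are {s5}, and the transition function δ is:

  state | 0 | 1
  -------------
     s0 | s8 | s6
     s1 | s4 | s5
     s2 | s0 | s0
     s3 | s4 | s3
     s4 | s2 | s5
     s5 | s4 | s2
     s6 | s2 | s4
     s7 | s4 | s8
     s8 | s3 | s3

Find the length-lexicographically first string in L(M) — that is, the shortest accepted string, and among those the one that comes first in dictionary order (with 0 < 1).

A breadth-first search from s0 reaches an accepting state first via the path s0 → s6 → s4 → s5 on input 111.
No string of length < 3 is accepted (BFS exhausts all shorter strings without reaching an accepting state), and 111 is the lexicographically least accepting string of length 3.

111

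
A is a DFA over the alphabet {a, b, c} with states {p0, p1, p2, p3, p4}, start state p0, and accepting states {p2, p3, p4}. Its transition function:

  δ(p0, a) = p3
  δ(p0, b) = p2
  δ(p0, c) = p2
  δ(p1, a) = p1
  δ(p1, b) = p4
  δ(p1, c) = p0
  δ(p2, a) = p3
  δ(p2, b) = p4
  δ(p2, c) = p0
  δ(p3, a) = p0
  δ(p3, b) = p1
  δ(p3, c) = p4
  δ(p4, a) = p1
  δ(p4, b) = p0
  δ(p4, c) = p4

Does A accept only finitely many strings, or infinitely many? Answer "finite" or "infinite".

State p0 is reachable from the start and can reach an accepting state, and it lies on the cycle p0 → p2 → p0.
Traversing that cycle any number of times yields accepted strings of unbounded length, so the language is infinite.

infinite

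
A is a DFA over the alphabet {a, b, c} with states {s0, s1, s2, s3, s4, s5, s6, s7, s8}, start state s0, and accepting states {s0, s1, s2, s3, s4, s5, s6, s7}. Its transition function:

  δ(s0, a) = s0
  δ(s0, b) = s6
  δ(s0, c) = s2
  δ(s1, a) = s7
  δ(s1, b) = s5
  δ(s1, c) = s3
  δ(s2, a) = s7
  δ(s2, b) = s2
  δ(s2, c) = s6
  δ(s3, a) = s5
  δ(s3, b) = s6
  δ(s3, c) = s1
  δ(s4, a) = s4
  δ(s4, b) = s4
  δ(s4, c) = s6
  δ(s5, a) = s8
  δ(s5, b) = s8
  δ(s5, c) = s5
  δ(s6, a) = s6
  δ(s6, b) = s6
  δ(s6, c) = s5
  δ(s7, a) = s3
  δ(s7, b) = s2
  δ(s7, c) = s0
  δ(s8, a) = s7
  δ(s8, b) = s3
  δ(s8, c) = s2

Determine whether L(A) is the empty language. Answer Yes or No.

The empty string ε is accepted: the run s0 ends in the accepting state s0.
Since at least one string is accepted, L(A) is not empty.

No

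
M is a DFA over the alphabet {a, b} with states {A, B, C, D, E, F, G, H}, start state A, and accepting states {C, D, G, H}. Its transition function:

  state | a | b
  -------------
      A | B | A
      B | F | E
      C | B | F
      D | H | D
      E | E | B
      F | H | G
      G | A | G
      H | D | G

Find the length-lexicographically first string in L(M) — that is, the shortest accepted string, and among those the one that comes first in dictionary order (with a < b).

A breadth-first search from A reaches an accepting state first via the path A → B → F → H on input aaa.
No string of length < 3 is accepted (BFS exhausts all shorter strings without reaching an accepting state), and aaa is the lexicographically least accepting string of length 3.

aaa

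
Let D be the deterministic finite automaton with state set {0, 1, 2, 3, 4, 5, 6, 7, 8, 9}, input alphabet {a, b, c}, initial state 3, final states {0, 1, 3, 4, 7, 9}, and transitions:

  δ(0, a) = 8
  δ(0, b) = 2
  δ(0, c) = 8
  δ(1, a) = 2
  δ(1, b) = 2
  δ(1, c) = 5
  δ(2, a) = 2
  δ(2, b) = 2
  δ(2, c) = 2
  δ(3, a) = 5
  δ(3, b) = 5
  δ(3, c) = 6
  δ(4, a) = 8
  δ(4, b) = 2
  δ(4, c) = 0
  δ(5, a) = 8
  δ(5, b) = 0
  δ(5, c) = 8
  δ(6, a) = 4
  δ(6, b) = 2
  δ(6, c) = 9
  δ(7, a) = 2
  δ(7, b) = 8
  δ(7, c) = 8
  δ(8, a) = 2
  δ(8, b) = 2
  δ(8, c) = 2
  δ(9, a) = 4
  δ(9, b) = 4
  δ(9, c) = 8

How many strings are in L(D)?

The useful subgraph on states {0, 3, 4, 5, 6, 9} is acyclic, so L(D) is finite; the longest accepting path visits 5 useful states, giving maximum string length 4.
Counting accepting paths from 3 by length: 1 of length 0, 4 of length 2, 3 of length 3, 2 of length 4. Total 10.

10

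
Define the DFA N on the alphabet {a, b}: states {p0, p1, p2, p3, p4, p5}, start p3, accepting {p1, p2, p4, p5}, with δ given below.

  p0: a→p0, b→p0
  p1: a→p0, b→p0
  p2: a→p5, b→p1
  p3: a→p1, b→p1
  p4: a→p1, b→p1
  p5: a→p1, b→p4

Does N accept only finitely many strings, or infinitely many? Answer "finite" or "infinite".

finite

The useful states (reachable from p3 and able to reach an accepting state) are {p1, p3}.
Restricted to these states the transition graph has no cycle, so every accepting path has bounded length and L is finite.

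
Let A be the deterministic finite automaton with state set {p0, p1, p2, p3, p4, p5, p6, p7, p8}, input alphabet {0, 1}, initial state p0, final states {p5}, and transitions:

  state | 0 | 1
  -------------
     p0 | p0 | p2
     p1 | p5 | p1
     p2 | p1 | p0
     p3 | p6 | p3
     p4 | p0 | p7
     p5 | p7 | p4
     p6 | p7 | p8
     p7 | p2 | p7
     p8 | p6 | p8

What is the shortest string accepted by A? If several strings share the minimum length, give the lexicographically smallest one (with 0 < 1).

A breadth-first search from p0 reaches an accepting state first via the path p0 → p2 → p1 → p5 on input 100.
No string of length < 3 is accepted (BFS exhausts all shorter strings without reaching an accepting state), and 100 is the lexicographically least accepting string of length 3.

100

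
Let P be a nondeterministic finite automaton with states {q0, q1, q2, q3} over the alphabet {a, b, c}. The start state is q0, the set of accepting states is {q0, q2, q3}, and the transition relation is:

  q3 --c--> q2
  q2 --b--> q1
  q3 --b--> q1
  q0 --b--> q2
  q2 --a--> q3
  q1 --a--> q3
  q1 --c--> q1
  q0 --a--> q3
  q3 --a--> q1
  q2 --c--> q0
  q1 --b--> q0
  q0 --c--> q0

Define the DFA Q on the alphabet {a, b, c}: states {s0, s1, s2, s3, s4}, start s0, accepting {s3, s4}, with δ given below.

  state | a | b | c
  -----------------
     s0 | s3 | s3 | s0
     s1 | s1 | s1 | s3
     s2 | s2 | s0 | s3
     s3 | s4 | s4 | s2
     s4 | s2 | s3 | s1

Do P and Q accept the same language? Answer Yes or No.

No

The empty string ε is accepted by P but rejected by Q.
So L(P) ≠ L(Q).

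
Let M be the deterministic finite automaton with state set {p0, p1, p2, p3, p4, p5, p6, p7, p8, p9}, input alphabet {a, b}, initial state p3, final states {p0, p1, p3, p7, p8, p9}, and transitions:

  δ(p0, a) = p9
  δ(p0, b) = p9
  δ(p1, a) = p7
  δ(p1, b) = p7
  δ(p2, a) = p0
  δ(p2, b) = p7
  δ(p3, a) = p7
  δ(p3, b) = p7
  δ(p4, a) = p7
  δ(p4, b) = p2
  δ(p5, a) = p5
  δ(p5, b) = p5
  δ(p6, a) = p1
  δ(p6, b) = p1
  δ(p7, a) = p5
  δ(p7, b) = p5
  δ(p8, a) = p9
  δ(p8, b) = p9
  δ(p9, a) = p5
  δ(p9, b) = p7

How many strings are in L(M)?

The useful subgraph on states {p3, p7} is acyclic, so L(M) is finite; the longest accepting path visits 2 useful states, giving maximum string length 1.
Counting accepting paths from p3 by length: 1 of length 0, 2 of length 1. Total 3.

3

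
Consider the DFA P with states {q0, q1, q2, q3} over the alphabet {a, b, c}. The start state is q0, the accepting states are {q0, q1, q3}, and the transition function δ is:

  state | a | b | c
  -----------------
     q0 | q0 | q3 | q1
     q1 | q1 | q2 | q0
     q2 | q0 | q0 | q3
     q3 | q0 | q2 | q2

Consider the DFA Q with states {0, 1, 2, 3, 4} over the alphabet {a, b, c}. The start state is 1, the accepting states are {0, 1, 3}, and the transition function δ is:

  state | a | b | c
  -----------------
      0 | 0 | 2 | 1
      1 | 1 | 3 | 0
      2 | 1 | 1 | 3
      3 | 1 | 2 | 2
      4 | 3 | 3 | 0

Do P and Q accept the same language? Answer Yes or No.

Exploring the product automaton P × Q from the start pair (q0, 1), following both machines on each input symbol, reaches 4 state pairs: (q0, 1), (q3, 3), (q1, 0), (q2, 2).
P accepts in {q0, q1, q3} and Q accepts in {0, 1, 3}. In every reachable pair the two components are either both accepting — (q0, 1), (q3, 3), (q1, 0) — or both non-accepting, so no string is accepted by exactly one of the machines: L(P) \ L(Q) and L(Q) \ L(P) are both empty.
Hence every string is accepted by P iff it is accepted by Q, and the two languages coincide.

Yes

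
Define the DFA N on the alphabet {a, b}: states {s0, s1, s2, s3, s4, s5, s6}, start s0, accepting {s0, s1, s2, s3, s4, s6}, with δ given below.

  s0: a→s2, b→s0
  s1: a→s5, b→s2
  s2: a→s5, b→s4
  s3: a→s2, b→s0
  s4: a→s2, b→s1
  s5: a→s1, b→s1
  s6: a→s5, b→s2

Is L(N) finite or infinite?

infinite

State s0 is reachable from the start and can reach an accepting state, and it lies on the cycle s0 → s0.
Traversing that cycle any number of times yields accepted strings of unbounded length, so the language is infinite.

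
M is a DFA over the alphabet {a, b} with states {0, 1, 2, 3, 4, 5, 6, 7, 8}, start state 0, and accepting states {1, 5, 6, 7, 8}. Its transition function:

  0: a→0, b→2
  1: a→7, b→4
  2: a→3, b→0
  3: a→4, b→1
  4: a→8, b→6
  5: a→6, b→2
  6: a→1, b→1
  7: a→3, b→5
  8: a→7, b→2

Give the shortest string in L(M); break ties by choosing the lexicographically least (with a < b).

bab

A breadth-first search from 0 reaches an accepting state first via the path 0 → 2 → 3 → 1 on input bab.
No string of length < 3 is accepted (BFS exhausts all shorter strings without reaching an accepting state), and bab is the lexicographically least accepting string of length 3.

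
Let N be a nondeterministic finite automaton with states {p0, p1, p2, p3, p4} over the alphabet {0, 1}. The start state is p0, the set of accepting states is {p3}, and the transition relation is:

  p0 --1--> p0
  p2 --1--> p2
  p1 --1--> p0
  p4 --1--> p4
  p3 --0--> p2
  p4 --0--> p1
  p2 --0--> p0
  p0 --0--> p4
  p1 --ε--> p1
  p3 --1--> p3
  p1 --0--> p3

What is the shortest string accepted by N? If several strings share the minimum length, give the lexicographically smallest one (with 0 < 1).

000

A breadth-first search from p0 reaches an accepting state first via the path p0 → p4 → p1 → p3 on input 000.
No string of length < 3 is accepted (BFS exhausts all shorter strings without reaching an accepting state), and 000 is the lexicographically least accepting string of length 3.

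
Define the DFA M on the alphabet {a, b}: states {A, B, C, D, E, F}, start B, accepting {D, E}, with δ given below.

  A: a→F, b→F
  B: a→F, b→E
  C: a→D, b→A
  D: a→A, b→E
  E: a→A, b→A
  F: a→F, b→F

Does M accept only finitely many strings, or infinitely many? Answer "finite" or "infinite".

The useful states (reachable from B and able to reach an accepting state) are {B, E}.
Restricted to these states the transition graph has no cycle, so every accepting path has bounded length and L is finite.

finite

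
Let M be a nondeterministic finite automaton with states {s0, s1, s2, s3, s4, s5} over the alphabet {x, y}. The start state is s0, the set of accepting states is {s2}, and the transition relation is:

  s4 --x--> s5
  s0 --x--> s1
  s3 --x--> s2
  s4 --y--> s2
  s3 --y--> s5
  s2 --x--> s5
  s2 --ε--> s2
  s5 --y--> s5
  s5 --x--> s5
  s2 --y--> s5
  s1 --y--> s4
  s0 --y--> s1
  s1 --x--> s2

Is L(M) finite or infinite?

The useful states (reachable from s0 and able to reach an accepting state) are {s0, s1, s2, s4}.
Restricted to these states the transition graph has no cycle, so every accepting path has bounded length and L is finite.

finite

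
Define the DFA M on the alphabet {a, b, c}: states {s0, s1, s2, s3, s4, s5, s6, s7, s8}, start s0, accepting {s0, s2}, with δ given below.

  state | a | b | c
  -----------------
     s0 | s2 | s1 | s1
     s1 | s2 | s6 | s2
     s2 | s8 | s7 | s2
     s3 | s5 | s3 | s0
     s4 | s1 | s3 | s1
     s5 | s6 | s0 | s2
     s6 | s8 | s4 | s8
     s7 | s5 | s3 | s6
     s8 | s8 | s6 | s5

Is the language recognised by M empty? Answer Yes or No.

The empty string ε is accepted: the run s0 ends in the accepting state s0.
Since at least one string is accepted, L(M) is not empty.

No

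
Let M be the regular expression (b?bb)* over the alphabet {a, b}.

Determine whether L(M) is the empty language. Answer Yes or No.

The empty string ε matches the expression, so it belongs to L(M).
Since L(M) contains at least one string, it is not empty.

No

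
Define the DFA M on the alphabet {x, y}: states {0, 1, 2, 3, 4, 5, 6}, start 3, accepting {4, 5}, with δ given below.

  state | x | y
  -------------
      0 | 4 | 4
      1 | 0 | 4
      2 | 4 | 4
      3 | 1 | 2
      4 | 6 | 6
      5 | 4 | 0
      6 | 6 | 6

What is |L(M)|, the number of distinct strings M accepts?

The useful subgraph on states {0, 1, 2, 3, 4} is acyclic, so L(M) is finite; the longest accepting path visits 4 useful states, giving maximum string length 3.
Counting accepting paths from 3 by length: 3 of length 2, 2 of length 3. Total 5.

5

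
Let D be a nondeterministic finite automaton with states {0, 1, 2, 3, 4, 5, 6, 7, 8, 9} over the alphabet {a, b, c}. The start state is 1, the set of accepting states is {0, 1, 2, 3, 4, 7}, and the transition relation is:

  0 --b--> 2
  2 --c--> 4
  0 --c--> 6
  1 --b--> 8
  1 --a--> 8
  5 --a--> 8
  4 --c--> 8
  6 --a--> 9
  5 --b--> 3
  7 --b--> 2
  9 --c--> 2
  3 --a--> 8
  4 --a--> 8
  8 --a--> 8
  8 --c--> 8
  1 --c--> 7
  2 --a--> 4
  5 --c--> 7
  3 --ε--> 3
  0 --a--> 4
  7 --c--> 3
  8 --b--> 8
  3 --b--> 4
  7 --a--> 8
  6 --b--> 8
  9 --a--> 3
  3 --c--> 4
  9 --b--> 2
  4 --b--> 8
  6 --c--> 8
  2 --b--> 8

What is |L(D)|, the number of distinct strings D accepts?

8

The useful subgraph on states {1, 2, 3, 4, 7} is acyclic, so L(D) is finite; the longest accepting path visits 4 useful states, giving maximum string length 3.
Counting accepting paths from 1 by length: 1 of length 0, 1 of length 1, 2 of length 2, 4 of length 3. Total 8.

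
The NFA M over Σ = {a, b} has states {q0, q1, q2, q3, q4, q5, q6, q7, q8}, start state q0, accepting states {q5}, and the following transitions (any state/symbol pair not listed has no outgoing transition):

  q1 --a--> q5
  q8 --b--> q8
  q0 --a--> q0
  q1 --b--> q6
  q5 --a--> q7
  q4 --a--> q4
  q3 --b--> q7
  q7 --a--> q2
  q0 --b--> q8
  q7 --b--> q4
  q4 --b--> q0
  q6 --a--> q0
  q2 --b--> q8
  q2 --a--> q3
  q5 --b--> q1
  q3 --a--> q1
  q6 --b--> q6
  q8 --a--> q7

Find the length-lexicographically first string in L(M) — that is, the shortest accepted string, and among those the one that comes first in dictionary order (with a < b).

baaaaa

A breadth-first search from q0 reaches an accepting state first via the path q0 → q8 → q7 → q2 → q3 → q1 → q5 on input baaaaa.
No string of length < 6 is accepted (BFS exhausts all shorter strings without reaching an accepting state), and baaaaa is the lexicographically least accepting string of length 6.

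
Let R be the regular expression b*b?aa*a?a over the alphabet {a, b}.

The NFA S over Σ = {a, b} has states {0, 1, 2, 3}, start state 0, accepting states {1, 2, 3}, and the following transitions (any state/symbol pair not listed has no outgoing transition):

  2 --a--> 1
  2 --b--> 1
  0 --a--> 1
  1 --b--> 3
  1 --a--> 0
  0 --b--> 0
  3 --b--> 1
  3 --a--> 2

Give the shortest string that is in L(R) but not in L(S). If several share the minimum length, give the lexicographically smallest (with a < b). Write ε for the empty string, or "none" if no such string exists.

aa

The string aa is accepted by R but not by S.
No shorter string lies in the difference, and aa is the lexicographically first length-2 string in L(R) \ L(S).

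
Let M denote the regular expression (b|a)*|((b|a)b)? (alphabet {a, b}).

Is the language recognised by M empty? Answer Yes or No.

The empty string ε matches the expression, so it belongs to L(M).
Since L(M) contains at least one string, it is not empty.

No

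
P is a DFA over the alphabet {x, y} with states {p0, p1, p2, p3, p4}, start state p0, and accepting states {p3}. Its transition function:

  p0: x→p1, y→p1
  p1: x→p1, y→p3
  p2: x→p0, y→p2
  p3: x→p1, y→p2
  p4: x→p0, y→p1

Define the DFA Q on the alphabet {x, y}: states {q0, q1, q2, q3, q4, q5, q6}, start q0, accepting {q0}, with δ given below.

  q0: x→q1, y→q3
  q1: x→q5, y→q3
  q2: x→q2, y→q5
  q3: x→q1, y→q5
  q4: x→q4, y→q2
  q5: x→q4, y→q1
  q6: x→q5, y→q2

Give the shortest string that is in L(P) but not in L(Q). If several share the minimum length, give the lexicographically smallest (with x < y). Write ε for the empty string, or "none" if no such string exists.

The string xy is accepted by P but not by Q.
No shorter string lies in the difference, and xy is the lexicographically first length-2 string in L(P) \ L(Q).

xy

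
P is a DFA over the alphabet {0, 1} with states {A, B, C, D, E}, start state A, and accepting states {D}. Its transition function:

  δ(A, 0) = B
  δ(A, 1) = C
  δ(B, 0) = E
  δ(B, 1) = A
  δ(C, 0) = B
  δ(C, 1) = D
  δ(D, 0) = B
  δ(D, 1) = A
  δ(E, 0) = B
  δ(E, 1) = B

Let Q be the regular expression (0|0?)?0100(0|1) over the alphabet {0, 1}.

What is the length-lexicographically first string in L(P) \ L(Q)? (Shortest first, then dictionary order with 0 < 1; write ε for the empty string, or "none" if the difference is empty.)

11

The string 11 is accepted by P but not by Q.
No shorter string lies in the difference, and 11 is the lexicographically first length-2 string in L(P) \ L(Q).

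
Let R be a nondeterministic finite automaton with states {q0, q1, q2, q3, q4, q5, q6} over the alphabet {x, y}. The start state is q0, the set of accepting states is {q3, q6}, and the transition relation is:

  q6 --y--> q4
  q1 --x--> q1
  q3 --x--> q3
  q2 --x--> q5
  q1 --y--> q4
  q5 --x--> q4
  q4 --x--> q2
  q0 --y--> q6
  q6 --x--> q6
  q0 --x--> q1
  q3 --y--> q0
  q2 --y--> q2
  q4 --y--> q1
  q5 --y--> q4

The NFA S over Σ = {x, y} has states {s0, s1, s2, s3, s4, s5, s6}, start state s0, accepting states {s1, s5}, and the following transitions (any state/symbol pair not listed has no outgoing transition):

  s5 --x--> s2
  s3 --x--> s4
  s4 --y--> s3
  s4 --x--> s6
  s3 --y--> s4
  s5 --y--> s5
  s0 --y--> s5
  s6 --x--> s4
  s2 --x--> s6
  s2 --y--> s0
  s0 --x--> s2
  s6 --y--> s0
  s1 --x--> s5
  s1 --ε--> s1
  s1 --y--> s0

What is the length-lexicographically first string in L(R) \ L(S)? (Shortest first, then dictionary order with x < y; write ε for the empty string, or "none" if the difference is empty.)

The string yx is accepted by R but not by S.
No shorter string lies in the difference, and yx is the lexicographically first length-2 string in L(R) \ L(S).

yx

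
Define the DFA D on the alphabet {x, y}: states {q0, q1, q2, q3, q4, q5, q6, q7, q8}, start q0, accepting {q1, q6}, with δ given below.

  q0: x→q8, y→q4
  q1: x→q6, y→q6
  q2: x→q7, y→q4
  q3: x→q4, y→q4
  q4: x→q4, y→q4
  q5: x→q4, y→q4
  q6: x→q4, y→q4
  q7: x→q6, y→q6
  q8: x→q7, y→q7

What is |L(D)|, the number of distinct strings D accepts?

The useful subgraph on states {q0, q6, q7, q8} is acyclic, so L(D) is finite; the longest accepting path visits 4 useful states, giving maximum string length 3.
Counting accepting paths from q0 by length: 4 of length 3. Total 4.

4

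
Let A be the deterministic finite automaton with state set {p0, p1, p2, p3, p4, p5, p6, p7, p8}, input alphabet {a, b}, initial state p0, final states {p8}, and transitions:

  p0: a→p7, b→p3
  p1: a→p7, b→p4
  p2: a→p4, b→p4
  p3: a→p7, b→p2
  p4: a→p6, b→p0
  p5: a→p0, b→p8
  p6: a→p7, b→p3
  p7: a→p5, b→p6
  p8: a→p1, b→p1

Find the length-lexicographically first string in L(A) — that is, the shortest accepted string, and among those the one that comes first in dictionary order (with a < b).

A breadth-first search from p0 reaches an accepting state first via the path p0 → p7 → p5 → p8 on input aab.
No string of length < 3 is accepted (BFS exhausts all shorter strings without reaching an accepting state), and aab is the lexicographically least accepting string of length 3.

aab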